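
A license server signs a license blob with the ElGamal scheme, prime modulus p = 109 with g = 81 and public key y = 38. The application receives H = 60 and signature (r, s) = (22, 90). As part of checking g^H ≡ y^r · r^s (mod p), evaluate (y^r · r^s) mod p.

38^22 mod 109 = 75
22^90 mod 109 = 45
y^r · r^s ≡ 75·45 = 3375 ≡ 105 (mod 109)

105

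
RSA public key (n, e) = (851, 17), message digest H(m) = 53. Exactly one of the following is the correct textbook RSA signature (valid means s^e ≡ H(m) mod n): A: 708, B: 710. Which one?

B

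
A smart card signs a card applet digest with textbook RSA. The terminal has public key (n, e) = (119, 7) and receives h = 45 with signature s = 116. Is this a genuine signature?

forged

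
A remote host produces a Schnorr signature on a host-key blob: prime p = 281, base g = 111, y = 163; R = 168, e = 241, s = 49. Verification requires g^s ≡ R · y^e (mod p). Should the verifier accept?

g^s mod p:
Squares mod 281: 111^1≡111, 111^2≡238, 111^4≡163, 111^8≡155, 111^16≡140, 111^32≡211
49 = 32 + 16 + 1, so 111^49 ≡ 211·140·111 ≡ 232 (mod 281)
R · y^e mod p:
Squares mod 281: 163^1≡163, 163^2≡155, 163^4≡140, 163^8≡211, 163^16≡123, 163^32≡236, 163^64≡58, 163^128≡273
241 = 128 + 64 + 32 + 16 + 1, so 163^241 ≡ 273·58·236·123·163 ≡ 279 (mod 281)
168·279 = 46872 ≡ 226 (mod 281)
232 ≠ 226; the check fails.

reject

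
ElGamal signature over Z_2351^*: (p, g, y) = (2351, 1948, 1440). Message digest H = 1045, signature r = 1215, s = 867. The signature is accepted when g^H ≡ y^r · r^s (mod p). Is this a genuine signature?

Left side g^H mod p:
1948^2 = 3794704 ≡ 190
1948^4 ≡ 190^2 = 36100 ≡ 835
1948^8 ≡ 835^2 = 697225 ≡ 1329
1948^16 ≡ 1329^2 = 1766241 ≡ 640
1948^32 ≡ 640^2 = 409600 ≡ 526
1948^64 ≡ 526^2 = 276676 ≡ 1609
1948^128 ≡ 1609^2 = 2588881 ≡ 430
1948^256 ≡ 430^2 = 184900 ≡ 1522
1948^512 ≡ 1522^2 = 2316484 ≡ 749
1948^1024 ≡ 749^2 = 561001 ≡ 1463
1045 = 1024 + 16 + 4 + 1, so 1948^1045 ≡ 1463·640·835·1948 ≡ 1069 (mod 2351)
Right side y^r · r^s mod p:
1440^2 = 2073600 ≡ 18
1440^4 ≡ 18^2 = 324
1440^8 ≡ 324^2 = 104976 ≡ 1532
1440^16 ≡ 1532^2 = 2347024 ≡ 726
1440^32 ≡ 726^2 = 527076 ≡ 452
1440^64 ≡ 452^2 = 204304 ≡ 2118
1440^128 ≡ 2118^2 = 4485924 ≡ 216
1440^256 ≡ 216^2 = 46656 ≡ 1987
1440^512 ≡ 1987^2 = 3948169 ≡ 840
1440^1024 ≡ 840^2 = 705600 ≡ 300
1215 = 1024 + 128 + 32 + 16 + 8 + 4 + 2 + 1, so 1440^1215 ≡ 300·216·452·726·1532·324·18·1440 ≡ 1270 (mod 2351)
1215^2 = 1476225 ≡ 2148
1215^4 ≡ 2148^2 = 4613904 ≡ 1242
1215^8 ≡ 1242^2 = 1542564 ≡ 308
1215^16 ≡ 308^2 = 94864 ≡ 824
1215^32 ≡ 824^2 = 678976 ≡ 1888
1215^64 ≡ 1888^2 = 3564544 ≡ 428
1215^128 ≡ 428^2 = 183184 ≡ 2157
1215^256 ≡ 2157^2 = 4652649 ≡ 20
1215^512 ≡ 20^2 = 400
867 = 512 + 256 + 64 + 32 + 2 + 1, so 1215^867 ≡ 400·20·428·1888·2148·1215 ≡ 271 (mod 2351)
1270·271 = 344170 ≡ 924 (mod 2351)
1069 ≠ 924, so verification fails.

forged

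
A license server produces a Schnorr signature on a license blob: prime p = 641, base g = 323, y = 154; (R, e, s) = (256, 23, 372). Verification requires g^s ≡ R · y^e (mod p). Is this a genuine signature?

forged

g^s mod p:
323^2 = 104329 ≡ 487
323^4 ≡ 487^2 = 237169 ≡ 640
323^8 ≡ 640^2 = 409600 ≡ 1
323^16 ≡ 1^2 = 1
323^32 ≡ 1^2 = 1
323^64 ≡ 1^2 = 1
323^128 ≡ 1^2 = 1
323^256 ≡ 1^2 = 1
372 = 256 + 64 + 32 + 16 + 4, so 323^372 ≡ 1·1·1·1·640 ≡ 640 (mod 641)
R · y^e mod p:
154^2 = 23716 ≡ 640
154^4 ≡ 640^2 = 409600 ≡ 1
154^8 ≡ 1^2 = 1
154^16 ≡ 1^2 = 1
23 = 16 + 4 + 2 + 1, so 154^23 ≡ 1·1·640·154 ≡ 487 (mod 641)
256·487 = 124672 ≡ 318 (mod 641)
640 ≠ 318; the check fails.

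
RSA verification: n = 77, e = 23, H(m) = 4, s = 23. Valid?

no

s^2 ≡ 23^2 = 529 ≡ 67
s^4 ≡ 67^2 = 4489 ≡ 23
s^8 ≡ 23^2 = 529 ≡ 67
s^16 ≡ 67^2 = 4489 ≡ 23
23 = 16 + 4 + 2 + 1, so s^23 ≡ 23·23·67·23 ≡ 67 (mod 77)
67 ≠ 4, so verification fails.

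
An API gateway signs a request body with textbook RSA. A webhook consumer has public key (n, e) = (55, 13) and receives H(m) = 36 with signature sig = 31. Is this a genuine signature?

sig^2 ≡ 31^2 = 961 ≡ 26
sig^4 ≡ 26^2 = 676 ≡ 16
sig^8 ≡ 16^2 = 256 ≡ 36
13 = 8 + 4 + 1, so sig^13 ≡ 36·16·31 ≡ 36 (mod 55)
Since 36 equals the digest 36, verification succeeds.

genuine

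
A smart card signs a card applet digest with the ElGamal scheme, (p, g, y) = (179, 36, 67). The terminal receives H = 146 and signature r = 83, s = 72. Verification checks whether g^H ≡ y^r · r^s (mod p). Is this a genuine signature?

Left side g^H mod p:
36^2 = 1296 ≡ 43
36^4 ≡ 43^2 = 1849 ≡ 59
36^8 ≡ 59^2 = 3481 ≡ 80
36^16 ≡ 80^2 = 6400 ≡ 135
36^32 ≡ 135^2 = 18225 ≡ 146
36^64 ≡ 146^2 = 21316 ≡ 15
36^128 ≡ 15^2 = 225 ≡ 46
146 = 128 + 16 + 2, so 36^146 ≡ 46·135·43 ≡ 141 (mod 179)
Right side y^r · r^s mod p:
67^2 = 4489 ≡ 14
67^4 ≡ 14^2 = 196 ≡ 17
67^8 ≡ 17^2 = 289 ≡ 110
67^16 ≡ 110^2 = 12100 ≡ 107
67^32 ≡ 107^2 = 11449 ≡ 172
67^64 ≡ 172^2 = 29584 ≡ 49
83 = 64 + 16 + 2 + 1, so 67^83 ≡ 49·107·14·67 ≡ 88 (mod 179)
83^2 = 6889 ≡ 87
83^4 ≡ 87^2 = 7569 ≡ 51
83^8 ≡ 51^2 = 2601 ≡ 95
83^16 ≡ 95^2 = 9025 ≡ 75
83^32 ≡ 75^2 = 5625 ≡ 76
83^64 ≡ 76^2 = 5776 ≡ 48
72 = 64 + 8, so 83^72 ≡ 48·95 ≡ 85 (mod 179)
88·85 = 7480 ≡ 141 (mod 179)
141 ≡ 141 (mod 179), so the signature is genuine.

genuine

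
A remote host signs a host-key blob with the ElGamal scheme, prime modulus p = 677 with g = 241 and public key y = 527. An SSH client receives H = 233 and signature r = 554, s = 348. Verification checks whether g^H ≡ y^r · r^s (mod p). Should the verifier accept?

reject

Left side g^H mod p:
241^2 = 58081 ≡ 536
241^4 ≡ 536^2 = 287296 ≡ 248
241^8 ≡ 248^2 = 61504 ≡ 574
241^16 ≡ 574^2 = 329476 ≡ 454
241^32 ≡ 454^2 = 206116 ≡ 308
241^64 ≡ 308^2 = 94864 ≡ 84
241^128 ≡ 84^2 = 7056 ≡ 286
233 = 128 + 64 + 32 + 8 + 1, so 241^233 ≡ 286·84·308·574·241 ≡ 153 (mod 677)
Right side y^r · r^s mod p:
527^2 = 277729 ≡ 159
527^4 ≡ 159^2 = 25281 ≡ 232
527^8 ≡ 232^2 = 53824 ≡ 341
527^16 ≡ 341^2 = 116281 ≡ 514
527^32 ≡ 514^2 = 264196 ≡ 166
527^64 ≡ 166^2 = 27556 ≡ 476
527^128 ≡ 476^2 = 226576 ≡ 458
527^256 ≡ 458^2 = 209764 ≡ 571
527^512 ≡ 571^2 = 326041 ≡ 404
554 = 512 + 32 + 8 + 2, so 527^554 ≡ 404·166·341·159 ≡ 388 (mod 677)
554^2 = 306916 ≡ 235
554^4 ≡ 235^2 = 55225 ≡ 388
554^8 ≡ 388^2 = 150544 ≡ 250
554^16 ≡ 250^2 = 62500 ≡ 216
554^32 ≡ 216^2 = 46656 ≡ 620
554^64 ≡ 620^2 = 384400 ≡ 541
554^128 ≡ 541^2 = 292681 ≡ 217
554^256 ≡ 217^2 = 47089 ≡ 376
348 = 256 + 64 + 16 + 8 + 4, so 554^348 ≡ 376·541·216·250·388 ≡ 149 (mod 677)
388·149 = 57812 ≡ 267 (mod 677)
153 ≠ 267, so verification fails.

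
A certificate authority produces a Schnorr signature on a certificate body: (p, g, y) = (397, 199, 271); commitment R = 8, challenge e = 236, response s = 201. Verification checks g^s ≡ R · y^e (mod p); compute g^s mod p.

248

Squares mod 397: 199^1≡199, 199^2≡298, 199^4≡273, 199^8≡290, 199^16≡333, 199^32≡126, 199^64≡393, 199^128≡16
201 = 128 + 64 + 8 + 1, so 199^201 ≡ 16·393·290·199 ≡ 248 (mod 397)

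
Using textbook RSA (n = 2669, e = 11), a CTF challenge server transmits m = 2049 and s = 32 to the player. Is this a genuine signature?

s^2 ≡ 32^2 = 1024
s^4 ≡ 1024^2 = 1048576 ≡ 2328
s^8 ≡ 2328^2 = 5419584 ≡ 1514
11 = 8 + 2 + 1, so s^11 ≡ 1514·1024·32 ≡ 2049 (mod 2669)
2049 = m, so the signature checks out.

genuine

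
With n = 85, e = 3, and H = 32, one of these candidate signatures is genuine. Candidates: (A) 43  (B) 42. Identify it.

Candidate A: 43^2 = 1849 ≡ 64; 3 = 2 + 1, so 43^3 ≡ 64·43 ≡ 32 (mod 85)
  → matches H = 32
Candidate B: 42^2 = 1764 ≡ 64; 3 = 2 + 1, so 42^3 ≡ 64·42 ≡ 53 (mod 85)

A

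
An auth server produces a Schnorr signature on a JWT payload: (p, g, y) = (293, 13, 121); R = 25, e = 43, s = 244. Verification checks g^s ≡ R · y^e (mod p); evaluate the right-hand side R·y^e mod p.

121^2 = 14641 ≡ 284
121^4 ≡ 284^2 = 80656 ≡ 81
121^8 ≡ 81^2 = 6561 ≡ 115
121^16 ≡ 115^2 = 13225 ≡ 40
121^32 ≡ 40^2 = 1600 ≡ 135
43 = 32 + 8 + 2 + 1, so 121^43 ≡ 135·115·284·121 ≡ 254 (mod 293)
R · y^e ≡ 25·254 = 6350 ≡ 197 (mod 293)

197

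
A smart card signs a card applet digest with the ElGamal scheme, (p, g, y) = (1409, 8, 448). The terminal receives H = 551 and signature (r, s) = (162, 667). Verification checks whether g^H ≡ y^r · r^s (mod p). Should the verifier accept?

accept

Left side g^H mod p:
8^551 mod 1409 = 474
Right side y^r · r^s mod p:
448^162 mod 1409 = 810
162^667 mod 1409 = 512
810·512 = 414720 ≡ 474 (mod 1409)
474 ≡ 474 (mod 1409), so the signature is genuine.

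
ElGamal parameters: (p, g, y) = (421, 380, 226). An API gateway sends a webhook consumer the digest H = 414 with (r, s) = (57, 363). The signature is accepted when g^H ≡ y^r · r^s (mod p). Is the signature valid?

Left side g^H mod p:
Squares mod 421: 380^1≡380, 380^2≡418, 380^4≡9, 380^8≡81, 380^16≡246, 380^32≡313, 380^64≡297, 380^128≡220, 380^256≡406
414 = 256 + 128 + 16 + 8 + 4 + 2, so 380^414 ≡ 406·220·246·81·9·418 ≡ 343 (mod 421)
Right side y^r · r^s mod p:
Squares mod 421: 226^1≡226, 226^2≡135, 226^4≡122, 226^8≡149, 226^16≡309, 226^32≡335
57 = 32 + 16 + 8 + 1, so 226^57 ≡ 335·309·149·226 ≡ 306 (mod 421)
Squares mod 421: 57^1≡57, 57^2≡302, 57^4≡268, 57^8≡254, 57^16≡103, 57^32≡84, 57^64≡320, 57^128≡97, 57^256≡147
363 = 256 + 64 + 32 + 8 + 2 + 1, so 57^363 ≡ 147·320·84·254·302·57 ≡ 8 (mod 421)
306·8 = 2448 ≡ 343 (mod 421)
343 ≡ 343 (mod 421), so the signature is genuine.

valid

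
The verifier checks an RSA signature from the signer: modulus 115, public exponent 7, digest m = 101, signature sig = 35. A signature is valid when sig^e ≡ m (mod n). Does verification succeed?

fails

sig^2 ≡ 35^2 = 1225 ≡ 75
sig^4 ≡ 75^2 = 5625 ≡ 105
7 = 4 + 2 + 1, so sig^7 ≡ 105·75·35 ≡ 85 (mod 115)
85 ≠ 101, so verification fails.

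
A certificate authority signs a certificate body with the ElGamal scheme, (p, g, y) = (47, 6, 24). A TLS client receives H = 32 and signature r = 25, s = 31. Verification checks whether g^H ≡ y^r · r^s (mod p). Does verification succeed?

Left side g^H mod p:
Squares mod 47: 6^1≡6, 6^2≡36, 6^4≡27, 6^8≡24, 6^16≡12, 6^32≡3
6^32 ≡ 3 (mod 47)
Right side y^r · r^s mod p:
Squares mod 47: 24^1≡24, 24^2≡12, 24^4≡3, 24^8≡9, 24^16≡34
25 = 16 + 8 + 1, so 24^25 ≡ 34·9·24 ≡ 12 (mod 47)
Squares mod 47: 25^1≡25, 25^2≡14, 25^4≡8, 25^8≡17, 25^16≡7
31 = 16 + 8 + 4 + 2 + 1, so 25^31 ≡ 7·17·8·14·25 ≡ 17 (mod 47)
12·17 = 204 ≡ 16 (mod 47)
3 ≠ 16, so verification fails.

fails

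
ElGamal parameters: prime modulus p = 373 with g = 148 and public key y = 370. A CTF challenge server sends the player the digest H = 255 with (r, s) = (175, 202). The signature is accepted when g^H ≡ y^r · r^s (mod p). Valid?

Left side g^H mod p:
148^2 = 21904 ≡ 270
148^4 ≡ 270^2 = 72900 ≡ 165
148^8 ≡ 165^2 = 27225 ≡ 369
148^16 ≡ 369^2 = 136161 ≡ 16
148^32 ≡ 16^2 = 256
148^64 ≡ 256^2 = 65536 ≡ 261
148^128 ≡ 261^2 = 68121 ≡ 235
255 = 128 + 64 + 32 + 16 + 8 + 4 + 2 + 1, so 148^255 ≡ 235·261·256·16·369·165·270·148 ≡ 169 (mod 373)
Right side y^r · r^s mod p:
370^2 = 136900 ≡ 9
370^4 ≡ 9^2 = 81
370^8 ≡ 81^2 = 6561 ≡ 220
370^16 ≡ 220^2 = 48400 ≡ 283
370^32 ≡ 283^2 = 80089 ≡ 267
370^64 ≡ 267^2 = 71289 ≡ 46
370^128 ≡ 46^2 = 2116 ≡ 251
175 = 128 + 32 + 8 + 4 + 2 + 1, so 370^175 ≡ 251·267·220·81·9·370 ≡ 40 (mod 373)
175^2 = 30625 ≡ 39
175^4 ≡ 39^2 = 1521 ≡ 29
175^8 ≡ 29^2 = 841 ≡ 95
175^16 ≡ 95^2 = 9025 ≡ 73
175^32 ≡ 73^2 = 5329 ≡ 107
175^64 ≡ 107^2 = 11449 ≡ 259
175^128 ≡ 259^2 = 67081 ≡ 314
202 = 128 + 64 + 8 + 2, so 175^202 ≡ 314·259·95·39 ≡ 73 (mod 373)
40·73 = 2920 ≡ 309 (mod 373)
169 ≠ 309, so verification fails.

no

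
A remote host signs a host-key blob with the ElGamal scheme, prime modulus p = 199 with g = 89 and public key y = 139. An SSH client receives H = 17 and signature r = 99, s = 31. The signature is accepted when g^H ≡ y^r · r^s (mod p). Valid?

no

Left side g^H mod p:
Squares mod 199: 89^1≡89, 89^2≡160, 89^4≡128, 89^8≡66, 89^16≡177
17 = 16 + 1, so 89^17 ≡ 177·89 ≡ 32 (mod 199)
Right side y^r · r^s mod p:
Squares mod 199: 139^1≡139, 139^2≡18, 139^4≡125, 139^8≡103, 139^16≡62, 139^32≡63, 139^64≡188
99 = 64 + 32 + 2 + 1, so 139^99 ≡ 188·63·18·139 ≡ 1 (mod 199)
Squares mod 199: 99^1≡99, 99^2≡50, 99^4≡112, 99^8≡7, 99^16≡49
31 = 16 + 8 + 4 + 2 + 1, so 99^31 ≡ 49·7·112·50·99 ≡ 173 (mod 199)
1·173 = 173 ≡ 173 (mod 199)
32 ≠ 173, so verification fails.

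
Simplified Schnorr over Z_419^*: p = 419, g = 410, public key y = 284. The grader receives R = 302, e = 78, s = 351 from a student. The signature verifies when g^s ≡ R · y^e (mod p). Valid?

yes

g^s mod p:
410^351 mod 419 = 385
R · y^e mod p:
284^78 mod 419 = 208
302·208 = 62816 ≡ 385 (mod 419)
385 ≡ 385 (mod 419); signature holds.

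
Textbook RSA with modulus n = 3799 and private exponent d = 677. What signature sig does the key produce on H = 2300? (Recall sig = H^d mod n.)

1745

Squares mod 3799: H^1≡2300, H^2≡1792, H^4≡1109, H^8≡2804, H^16≡2285, H^32≡1399, H^64≡716, H^128≡3590, H^256≡1892, H^512≡1006
677 = 512 + 128 + 32 + 4 + 1, so H^677 ≡ 1006·3590·1399·1109·2300 ≡ 1745 (mod 3799)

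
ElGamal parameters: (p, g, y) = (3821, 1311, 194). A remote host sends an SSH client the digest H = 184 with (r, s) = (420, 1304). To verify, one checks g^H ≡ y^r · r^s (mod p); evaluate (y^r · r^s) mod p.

594

Squares mod 3821: 194^1≡194, 194^2≡3247, 194^4≡870, 194^8≡342, 194^16≡2334, 194^32≡2631, 194^64≡2330, 194^128≡3080, 194^256≡2678
420 = 256 + 128 + 32 + 4, so 194^420 ≡ 2678·3080·2631·870 ≡ 256 (mod 3821)
Squares mod 3821: 420^1≡420, 420^2≡634, 420^4≡751, 420^8≡2314, 420^16≡1375, 420^32≡3051, 420^64≡645, 420^128≡3357, 420^256≡1320, 420^512≡24, 420^1024≡576
1304 = 1024 + 256 + 16 + 8, so 420^1304 ≡ 576·1320·1375·2314 ≡ 2480 (mod 3821)
y^r · r^s ≡ 256·2480 = 634880 ≡ 594 (mod 3821)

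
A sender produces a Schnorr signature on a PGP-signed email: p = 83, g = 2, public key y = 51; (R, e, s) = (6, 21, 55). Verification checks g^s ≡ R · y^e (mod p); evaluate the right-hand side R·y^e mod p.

50

51^2 = 2601 ≡ 28
51^4 ≡ 28^2 = 784 ≡ 37
51^8 ≡ 37^2 = 1369 ≡ 41
51^16 ≡ 41^2 = 1681 ≡ 21
21 = 16 + 4 + 1, so 51^21 ≡ 21·37·51 ≡ 36 (mod 83)
R · y^e ≡ 6·36 = 216 ≡ 50 (mod 83)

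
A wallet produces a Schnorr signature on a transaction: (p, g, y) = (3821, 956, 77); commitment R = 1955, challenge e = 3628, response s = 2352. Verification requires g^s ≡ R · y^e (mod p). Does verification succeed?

g^s mod p:
956^2 = 913936 ≡ 717
956^4 ≡ 717^2 = 514089 ≡ 2075
956^8 ≡ 2075^2 = 4305625 ≡ 3179
956^16 ≡ 3179^2 = 10106041 ≡ 3317
956^32 ≡ 3317^2 = 11002489 ≡ 1830
956^64 ≡ 1830^2 = 3348900 ≡ 1704
956^128 ≡ 1704^2 = 2903616 ≡ 3477
956^256 ≡ 3477^2 = 12089529 ≡ 3706
956^512 ≡ 3706^2 = 13734436 ≡ 1762
956^1024 ≡ 1762^2 = 3104644 ≡ 1992
956^2048 ≡ 1992^2 = 3968064 ≡ 1866
2352 = 2048 + 256 + 32 + 16, so 956^2352 ≡ 1866·3706·1830·3317 ≡ 1712 (mod 3821)
R · y^e mod p:
77^2 = 5929 ≡ 2108
77^4 ≡ 2108^2 = 4443664 ≡ 3662
77^8 ≡ 3662^2 = 13410244 ≡ 2355
77^16 ≡ 2355^2 = 5546025 ≡ 1754
77^32 ≡ 1754^2 = 3076516 ≡ 611
77^64 ≡ 611^2 = 373321 ≡ 2684
77^128 ≡ 2684^2 = 7203856 ≡ 1271
77^256 ≡ 1271^2 = 1615441 ≡ 2979
77^512 ≡ 2979^2 = 8874441 ≡ 2079
77^1024 ≡ 2079^2 = 4322241 ≡ 690
77^2048 ≡ 690^2 = 476100 ≡ 2296
3628 = 2048 + 1024 + 512 + 32 + 8 + 4, so 77^3628 ≡ 2296·690·2079·611·2355·3662 ≡ 3482 (mod 3821)
1955·3482 = 6807310 ≡ 2109 (mod 3821)
1712 ≠ 2109; the check fails.

fails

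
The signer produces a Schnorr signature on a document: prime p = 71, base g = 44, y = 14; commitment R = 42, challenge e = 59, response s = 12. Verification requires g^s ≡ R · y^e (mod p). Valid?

yes

g^s mod p:
44^2 = 1936 ≡ 19
44^4 ≡ 19^2 = 361 ≡ 6
44^8 ≡ 6^2 = 36
12 = 8 + 4, so 44^12 ≡ 36·6 ≡ 3 (mod 71)
R · y^e mod p:
14^2 = 196 ≡ 54
14^4 ≡ 54^2 = 2916 ≡ 5
14^8 ≡ 5^2 = 25
14^16 ≡ 25^2 = 625 ≡ 57
14^32 ≡ 57^2 = 3249 ≡ 54
59 = 32 + 16 + 8 + 2 + 1, so 14^59 ≡ 54·57·25·54·14 ≡ 66 (mod 71)
42·66 = 2772 ≡ 3 (mod 71)
3 ≡ 3 (mod 71); signature holds.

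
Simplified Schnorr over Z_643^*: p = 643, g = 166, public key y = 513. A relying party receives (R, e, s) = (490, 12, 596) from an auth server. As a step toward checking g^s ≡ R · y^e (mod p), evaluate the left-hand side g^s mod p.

74

166^596 mod 643 = 74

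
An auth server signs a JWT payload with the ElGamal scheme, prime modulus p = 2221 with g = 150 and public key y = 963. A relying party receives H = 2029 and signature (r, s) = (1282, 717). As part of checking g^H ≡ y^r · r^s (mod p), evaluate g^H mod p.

1077

Squares mod 2221: 150^1≡150, 150^2≡290, 150^4≡1923, 150^8≡2185, 150^16≡1296, 150^32≡540, 150^64≡649, 150^128≡1432, 150^256≡641, 150^512≡2217, 150^1024≡16
2029 = 1024 + 512 + 256 + 128 + 64 + 32 + 8 + 4 + 1, so 150^2029 ≡ 16·2217·641·1432·649·540·2185·1923·150 ≡ 1077 (mod 2221)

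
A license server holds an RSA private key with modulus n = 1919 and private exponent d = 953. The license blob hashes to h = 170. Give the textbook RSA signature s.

246

Squares mod 1919: h^1≡170, h^2≡115, h^4≡1711, h^8≡1046, h^16≡286, h^32≡1198, h^64≡1711, h^128≡1046, h^256≡286, h^512≡1198
953 = 512 + 256 + 128 + 32 + 16 + 8 + 1, so h^953 ≡ 1198·286·1046·1198·286·1046·170 ≡ 246 (mod 1919)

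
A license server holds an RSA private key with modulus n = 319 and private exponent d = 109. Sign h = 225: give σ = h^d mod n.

h^109 mod 319 = 64

64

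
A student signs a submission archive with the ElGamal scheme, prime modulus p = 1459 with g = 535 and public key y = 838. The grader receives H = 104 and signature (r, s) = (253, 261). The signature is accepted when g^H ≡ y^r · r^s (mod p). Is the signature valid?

Left side g^H mod p:
Squares mod 1459: 535^1≡535, 535^2≡261, 535^4≡1007, 535^8≡44, 535^16≡477, 535^32≡1384, 535^64≡1248
104 = 64 + 32 + 8, so 535^104 ≡ 1248·1384·44 ≡ 357 (mod 1459)
Right side y^r · r^s mod p:
Squares mod 1459: 838^1≡838, 838^2≡465, 838^4≡293, 838^8≡1227, 838^16≡1300, 838^32≡478, 838^64≡880, 838^128≡1130
253 = 128 + 64 + 32 + 16 + 8 + 4 + 1, so 838^253 ≡ 1130·880·478·1300·1227·293·838 ≡ 1399 (mod 1459)
Squares mod 1459: 253^1≡253, 253^2≡1272, 253^4≡1412, 253^8≡750, 253^16≡785, 253^32≡527, 253^64≡519, 253^128≡905, 253^256≡526
261 = 256 + 4 + 1, so 253^261 ≡ 526·1412·253 ≡ 67 (mod 1459)
1399·67 = 93733 ≡ 357 (mod 1459)
357 ≡ 357 (mod 1459), so the signature is genuine.

valid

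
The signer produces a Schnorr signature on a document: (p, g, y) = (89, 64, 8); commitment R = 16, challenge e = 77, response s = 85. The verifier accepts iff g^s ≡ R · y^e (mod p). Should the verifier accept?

g^s mod p:
Squares mod 89: 64^1≡64, 64^2≡2, 64^4≡4, 64^8≡16, 64^16≡78, 64^32≡32, 64^64≡45
85 = 64 + 16 + 4 + 1, so 64^85 ≡ 45·78·4·64 ≡ 16 (mod 89)
R · y^e mod p:
Squares mod 89: 8^1≡8, 8^2≡64, 8^4≡2, 8^8≡4, 8^16≡16, 8^32≡78, 8^64≡32
77 = 64 + 8 + 4 + 1, so 8^77 ≡ 32·4·2·8 ≡ 1 (mod 89)
16·1 = 16 ≡ 16 (mod 89)
16 ≡ 16 (mod 89); signature holds.

accept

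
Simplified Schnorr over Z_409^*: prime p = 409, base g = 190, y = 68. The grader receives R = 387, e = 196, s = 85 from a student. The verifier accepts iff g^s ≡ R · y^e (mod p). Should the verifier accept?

accept

g^s mod p:
190^2 = 36100 ≡ 108
190^4 ≡ 108^2 = 11664 ≡ 212
190^8 ≡ 212^2 = 44944 ≡ 363
190^16 ≡ 363^2 = 131769 ≡ 71
190^32 ≡ 71^2 = 5041 ≡ 133
190^64 ≡ 133^2 = 17689 ≡ 102
85 = 64 + 16 + 4 + 1, so 190^85 ≡ 102·71·212·190 ≡ 371 (mod 409)
R · y^e mod p:
68^2 = 4624 ≡ 125
68^4 ≡ 125^2 = 15625 ≡ 83
68^8 ≡ 83^2 = 6889 ≡ 345
68^16 ≡ 345^2 = 119025 ≡ 6
68^32 ≡ 6^2 = 36
68^64 ≡ 36^2 = 1296 ≡ 69
68^128 ≡ 69^2 = 4761 ≡ 262
196 = 128 + 64 + 4, so 68^196 ≡ 262·69·83 ≡ 262 (mod 409)
387·262 = 101394 ≡ 371 (mod 409)
371 ≡ 371 (mod 409); signature holds.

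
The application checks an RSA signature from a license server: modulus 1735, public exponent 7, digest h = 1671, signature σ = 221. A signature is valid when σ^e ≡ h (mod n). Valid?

yes

σ^2 ≡ 221^2 = 48841 ≡ 261
σ^4 ≡ 261^2 = 68121 ≡ 456
7 = 4 + 2 + 1, so σ^7 ≡ 456·261·221 ≡ 1671 (mod 1735)
Since 1671 equals the digest 1671, verification succeeds.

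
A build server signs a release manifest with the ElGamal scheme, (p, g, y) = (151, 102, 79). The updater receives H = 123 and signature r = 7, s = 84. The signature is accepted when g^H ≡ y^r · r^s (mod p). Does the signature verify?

Left side g^H mod p:
Squares mod 151: 102^1≡102, 102^2≡136, 102^4≡74, 102^8≡40, 102^16≡90, 102^32≡97, 102^64≡47
123 = 64 + 32 + 16 + 8 + 2 + 1, so 102^123 ≡ 47·97·90·40·136·102 ≡ 28 (mod 151)
Right side y^r · r^s mod p:
Squares mod 151: 79^1≡79, 79^2≡50, 79^4≡84
7 = 4 + 2 + 1, so 79^7 ≡ 84·50·79 ≡ 53 (mod 151)
Squares mod 151: 7^1≡7, 7^2≡49, 7^4≡136, 7^8≡74, 7^16≡40, 7^32≡90, 7^64≡97
84 = 64 + 16 + 4, so 7^84 ≡ 97·40·136 ≡ 86 (mod 151)
53·86 = 4558 ≡ 28 (mod 151)
28 ≡ 28 (mod 151), so the signature is genuine.

verifies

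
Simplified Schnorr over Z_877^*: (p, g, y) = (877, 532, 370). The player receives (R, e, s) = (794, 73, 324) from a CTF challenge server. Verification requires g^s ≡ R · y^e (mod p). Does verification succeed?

g^s mod p:
Squares mod 877: 532^1≡532, 532^2≡630, 532^4≡496, 532^8≡456, 532^16≡87, 532^32≡553, 532^64≡613, 532^128≡413, 532^256≡431
324 = 256 + 64 + 4, so 532^324 ≡ 431·613·496 ≡ 717 (mod 877)
R · y^e mod p:
Squares mod 877: 370^1≡370, 370^2≡88, 370^4≡728, 370^8≡276, 370^16≡754, 370^32≡220, 370^64≡165
73 = 64 + 8 + 1, so 370^73 ≡ 165·276·370 ≡ 876 (mod 877)
794·876 = 695544 ≡ 83 (mod 877)
717 ≠ 83; the check fails.

fails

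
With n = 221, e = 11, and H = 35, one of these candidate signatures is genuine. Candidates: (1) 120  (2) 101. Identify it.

1

Candidate 1: Squares mod 221: 120^1≡120, 120^2≡35, 120^4≡120, 120^8≡35; 11 = 8 + 2 + 1, so 120^11 ≡ 35·35·120 ≡ 35 (mod 221)
  → matches H = 35
Candidate 2: Squares mod 221: 101^1≡101, 101^2≡35, 101^4≡120, 101^8≡35; 11 = 8 + 2 + 1, so 101^11 ≡ 35·35·101 ≡ 186 (mod 221)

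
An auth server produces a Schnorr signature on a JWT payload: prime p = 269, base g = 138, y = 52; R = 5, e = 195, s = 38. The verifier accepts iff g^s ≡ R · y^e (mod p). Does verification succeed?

passes

g^s mod p:
Squares mod 269: 138^1≡138, 138^2≡214, 138^4≡66, 138^8≡52, 138^16≡14, 138^32≡196
38 = 32 + 4 + 2, so 138^38 ≡ 196·66·214 ≡ 25 (mod 269)
R · y^e mod p:
Squares mod 269: 52^1≡52, 52^2≡14, 52^4≡196, 52^8≡218, 52^16≡180, 52^32≡120, 52^64≡143, 52^128≡5
195 = 128 + 64 + 2 + 1, so 52^195 ≡ 5·143·14·52 ≡ 5 (mod 269)
5·5 = 25 ≡ 25 (mod 269)
25 ≡ 25 (mod 269); signature holds.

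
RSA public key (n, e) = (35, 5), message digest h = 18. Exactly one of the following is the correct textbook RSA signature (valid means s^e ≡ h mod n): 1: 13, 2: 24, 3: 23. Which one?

Candidate 1: Squares mod 35: 13^1≡13, 13^2≡29, 13^4≡1; 5 = 4 + 1, so 13^5 ≡ 1·13 ≡ 13 (mod 35)
Candidate 2: Squares mod 35: 24^1≡24, 24^2≡16, 24^4≡11; 5 = 4 + 1, so 24^5 ≡ 11·24 ≡ 19 (mod 35)
Candidate 3: Squares mod 35: 23^1≡23, 23^2≡4, 23^4≡16; 5 = 4 + 1, so 23^5 ≡ 16·23 ≡ 18 (mod 35)
  → matches h = 18

3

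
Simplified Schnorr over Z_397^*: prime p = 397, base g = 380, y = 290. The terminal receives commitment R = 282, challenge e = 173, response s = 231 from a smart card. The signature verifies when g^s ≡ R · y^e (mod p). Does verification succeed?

passes

g^s mod p:
Squares mod 397: 380^1≡380, 380^2≡289, 380^4≡151, 380^8≡172, 380^16≡206, 380^32≡354, 380^64≡261, 380^128≡234
231 = 128 + 64 + 32 + 4 + 2 + 1, so 380^231 ≡ 234·261·354·151·289·380 ≡ 63 (mod 397)
R · y^e mod p:
Squares mod 397: 290^1≡290, 290^2≡333, 290^4≡126, 290^8≡393, 290^16≡16, 290^32≡256, 290^64≡31, 290^128≡167
173 = 128 + 32 + 8 + 4 + 1, so 290^173 ≡ 167·256·393·126·290 ≡ 393 (mod 397)
282·393 = 110826 ≡ 63 (mod 397)
63 ≡ 63 (mod 397); signature holds.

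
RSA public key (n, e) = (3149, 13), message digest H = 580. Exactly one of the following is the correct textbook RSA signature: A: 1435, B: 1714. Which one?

Candidate A: 1435^2 = 2059225 ≡ 2928; 1435^4 ≡ 2928^2 = 8573184 ≡ 1606; 1435^8 ≡ 1606^2 = 2579236 ≡ 205; 13 = 8 + 4 + 1, so 1435^13 ≡ 205·1606·1435 ≡ 580 (mod 3149)
  → matches H = 580
Candidate B: 1714^2 = 2937796 ≡ 2928; 1714^4 ≡ 2928^2 = 8573184 ≡ 1606; 1714^8 ≡ 1606^2 = 2579236 ≡ 205; 13 = 8 + 4 + 1, so 1714^13 ≡ 205·1606·1714 ≡ 2569 (mod 3149)

A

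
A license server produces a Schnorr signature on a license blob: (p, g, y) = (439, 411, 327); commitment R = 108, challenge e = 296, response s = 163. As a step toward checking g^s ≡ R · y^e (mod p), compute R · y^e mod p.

374

Squares mod 439: 327^1≡327, 327^2≡252, 327^4≡288, 327^8≡412, 327^16≡290, 327^32≡251, 327^64≡224, 327^128≡130, 327^256≡218
296 = 256 + 32 + 8, so 327^296 ≡ 218·251·412 ≡ 288 (mod 439)
R · y^e ≡ 108·288 = 31104 ≡ 374 (mod 439)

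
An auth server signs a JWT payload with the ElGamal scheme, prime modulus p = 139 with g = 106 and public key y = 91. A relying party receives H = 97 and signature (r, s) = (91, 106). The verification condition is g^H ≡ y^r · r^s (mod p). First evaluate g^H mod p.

57

Squares mod 139: 106^1≡106, 106^2≡116, 106^4≡112, 106^8≡34, 106^16≡44, 106^32≡129, 106^64≡100
97 = 64 + 32 + 1, so 106^97 ≡ 100·129·106 ≡ 57 (mod 139)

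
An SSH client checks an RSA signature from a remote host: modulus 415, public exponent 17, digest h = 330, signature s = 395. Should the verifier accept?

accept

s^2 ≡ 395^2 = 156025 ≡ 400
s^4 ≡ 400^2 = 160000 ≡ 225
s^8 ≡ 225^2 = 50625 ≡ 410
s^16 ≡ 410^2 = 168100 ≡ 25
17 = 16 + 1, so s^17 ≡ 25·395 ≡ 330 (mod 415)
s^17 mod 415 = 330 matches h.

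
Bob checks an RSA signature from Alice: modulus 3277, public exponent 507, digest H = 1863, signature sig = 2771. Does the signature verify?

sig^507 mod 3277 = 1863
sig^507 mod 3277 = 1863 matches H.

verifies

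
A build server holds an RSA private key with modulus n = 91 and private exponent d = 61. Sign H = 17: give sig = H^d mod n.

H^2 ≡ 17^2 = 289 ≡ 16
H^4 ≡ 16^2 = 256 ≡ 74
H^8 ≡ 74^2 = 5476 ≡ 16
H^16 ≡ 16^2 = 256 ≡ 74
H^32 ≡ 74^2 = 5476 ≡ 16
61 = 32 + 16 + 8 + 4 + 1, so H^61 ≡ 16·74·16·74·17 ≡ 17 (mod 91)

17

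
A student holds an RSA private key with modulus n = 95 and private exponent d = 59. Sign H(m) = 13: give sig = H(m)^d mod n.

(H(m))^59 mod 95 = 52

52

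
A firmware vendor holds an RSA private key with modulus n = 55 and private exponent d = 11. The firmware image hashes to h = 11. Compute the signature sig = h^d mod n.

11

h^2 ≡ 11^2 = 121 ≡ 11
h^4 ≡ 11^2 = 121 ≡ 11
h^8 ≡ 11^2 = 121 ≡ 11
11 = 8 + 2 + 1, so h^11 ≡ 11·11·11 ≡ 11 (mod 55)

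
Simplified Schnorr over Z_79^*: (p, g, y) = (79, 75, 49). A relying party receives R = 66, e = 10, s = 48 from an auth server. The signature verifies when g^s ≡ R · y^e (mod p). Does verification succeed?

g^s mod p:
75^2 = 5625 ≡ 16
75^4 ≡ 16^2 = 256 ≡ 19
75^8 ≡ 19^2 = 361 ≡ 45
75^16 ≡ 45^2 = 2025 ≡ 50
75^32 ≡ 50^2 = 2500 ≡ 51
48 = 32 + 16, so 75^48 ≡ 51·50 ≡ 22 (mod 79)
R · y^e mod p:
49^2 = 2401 ≡ 31
49^4 ≡ 31^2 = 961 ≡ 13
49^8 ≡ 13^2 = 169 ≡ 11
10 = 8 + 2, so 49^10 ≡ 11·31 ≡ 25 (mod 79)
66·25 = 1650 ≡ 70 (mod 79)
22 ≠ 70; the check fails.

fails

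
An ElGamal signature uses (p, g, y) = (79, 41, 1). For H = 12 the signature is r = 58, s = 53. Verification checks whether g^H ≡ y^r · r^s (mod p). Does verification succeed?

Left side g^H mod p:
41^2 = 1681 ≡ 22
41^4 ≡ 22^2 = 484 ≡ 10
41^8 ≡ 10^2 = 100 ≡ 21
12 = 8 + 4, so 41^12 ≡ 21·10 ≡ 52 (mod 79)
Right side y^r · r^s mod p:
1^2 = 1
1^4 ≡ 1^2 = 1
1^8 ≡ 1^2 = 1
1^16 ≡ 1^2 = 1
1^32 ≡ 1^2 = 1
58 = 32 + 16 + 8 + 2, so 1^58 ≡ 1·1·1·1 ≡ 1 (mod 79)
58^2 = 3364 ≡ 46
58^4 ≡ 46^2 = 2116 ≡ 62
58^8 ≡ 62^2 = 3844 ≡ 52
58^16 ≡ 52^2 = 2704 ≡ 18
58^32 ≡ 18^2 = 324 ≡ 8
53 = 32 + 16 + 4 + 1, so 58^53 ≡ 8·18·62·58 ≡ 58 (mod 79)
1·58 = 58 ≡ 58 (mod 79)
52 ≠ 58, so verification fails.

fails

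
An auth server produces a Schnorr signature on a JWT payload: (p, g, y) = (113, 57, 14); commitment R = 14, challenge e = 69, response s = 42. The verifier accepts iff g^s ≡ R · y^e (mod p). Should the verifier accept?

g^s mod p:
57^2 = 3249 ≡ 85
57^4 ≡ 85^2 = 7225 ≡ 106
57^8 ≡ 106^2 = 11236 ≡ 49
57^16 ≡ 49^2 = 2401 ≡ 28
57^32 ≡ 28^2 = 784 ≡ 106
42 = 32 + 8 + 2, so 57^42 ≡ 106·49·85 ≡ 112 (mod 113)
R · y^e mod p:
14^2 = 196 ≡ 83
14^4 ≡ 83^2 = 6889 ≡ 109
14^8 ≡ 109^2 = 11881 ≡ 16
14^16 ≡ 16^2 = 256 ≡ 30
14^32 ≡ 30^2 = 900 ≡ 109
14^64 ≡ 109^2 = 11881 ≡ 16
69 = 64 + 4 + 1, so 14^69 ≡ 16·109·14 ≡ 8 (mod 113)
14·8 = 112 ≡ 112 (mod 113)
112 ≡ 112 (mod 113); signature holds.

accept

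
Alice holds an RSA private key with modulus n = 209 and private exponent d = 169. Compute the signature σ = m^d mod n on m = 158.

47

m^2 ≡ 158^2 = 24964 ≡ 93
m^4 ≡ 93^2 = 8649 ≡ 80
m^8 ≡ 80^2 = 6400 ≡ 130
m^16 ≡ 130^2 = 16900 ≡ 180
m^32 ≡ 180^2 = 32400 ≡ 5
m^64 ≡ 5^2 = 25
m^128 ≡ 25^2 = 625 ≡ 207
169 = 128 + 32 + 8 + 1, so m^169 ≡ 207·5·130·158 ≡ 47 (mod 209)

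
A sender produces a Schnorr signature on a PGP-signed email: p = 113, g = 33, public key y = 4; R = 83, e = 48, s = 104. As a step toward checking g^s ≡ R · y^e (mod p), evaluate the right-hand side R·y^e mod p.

64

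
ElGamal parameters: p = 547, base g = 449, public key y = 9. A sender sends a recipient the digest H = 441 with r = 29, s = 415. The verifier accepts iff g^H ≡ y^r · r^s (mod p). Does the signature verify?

Left side g^H mod p:
Squares mod 547: 449^1≡449, 449^2≡305, 449^4≡35, 449^8≡131, 449^16≡204, 449^32≡44, 449^64≡295, 449^128≡52, 449^256≡516
441 = 256 + 128 + 32 + 16 + 8 + 1, so 449^441 ≡ 516·52·44·204·131·449 ≡ 519 (mod 547)
Right side y^r · r^s mod p:
Squares mod 547: 9^1≡9, 9^2≡81, 9^4≡544, 9^8≡9, 9^16≡81
29 = 16 + 8 + 4 + 1, so 9^29 ≡ 81·9·544·9 ≡ 9 (mod 547)
Squares mod 547: 29^1≡29, 29^2≡294, 29^4≡10, 29^8≡100, 29^16≡154, 29^32≡195, 29^64≡282, 29^128≡209, 29^256≡468
415 = 256 + 128 + 16 + 8 + 4 + 2 + 1, so 29^415 ≡ 468·209·154·100·10·294·29 ≡ 396 (mod 547)
9·396 = 3564 ≡ 282 (mod 547)
519 ≠ 282, so verification fails.

does not verify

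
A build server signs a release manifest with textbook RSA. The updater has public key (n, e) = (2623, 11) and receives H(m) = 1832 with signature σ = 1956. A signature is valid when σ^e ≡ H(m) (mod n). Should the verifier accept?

reject

Squares mod 2623: σ^1≡1956, σ^2≡1602, σ^4≡1110, σ^8≡1913
11 = 8 + 2 + 1, so σ^11 ≡ 1913·1602·1956 ≡ 981 (mod 2623)
981 ≠ 1832, so verification fails.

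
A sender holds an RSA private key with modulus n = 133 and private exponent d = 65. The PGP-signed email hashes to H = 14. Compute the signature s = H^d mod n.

Squares mod 133: H^1≡14, H^2≡63, H^4≡112, H^8≡42, H^16≡35, H^32≡28, H^64≡119
65 = 64 + 1, so H^65 ≡ 119·14 ≡ 70 (mod 133)

70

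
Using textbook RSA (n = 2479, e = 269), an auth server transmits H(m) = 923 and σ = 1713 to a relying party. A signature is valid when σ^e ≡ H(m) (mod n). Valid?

σ^2 ≡ 1713^2 = 2934369 ≡ 1712
σ^4 ≡ 1712^2 = 2930944 ≡ 766
σ^8 ≡ 766^2 = 586756 ≡ 1712
σ^16 ≡ 1712^2 = 2930944 ≡ 766
σ^32 ≡ 766^2 = 586756 ≡ 1712
σ^64 ≡ 1712^2 = 2930944 ≡ 766
σ^128 ≡ 766^2 = 586756 ≡ 1712
σ^256 ≡ 1712^2 = 2930944 ≡ 766
269 = 256 + 8 + 4 + 1, so σ^269 ≡ 766·1712·766·1713 ≡ 767 (mod 2479)
The recovered value 767 does not match the digest 923.

no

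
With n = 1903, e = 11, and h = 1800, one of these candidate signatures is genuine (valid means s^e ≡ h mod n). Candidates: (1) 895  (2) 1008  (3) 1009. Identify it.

Candidate 1: Squares mod 1903: 895^1≡895, 895^2≡1765, 895^4≡14, 895^8≡196; 11 = 8 + 2 + 1, so 895^11 ≡ 196·1765·895 ≡ 103 (mod 1903)
Candidate 2: Squares mod 1903: 1008^1≡1008, 1008^2≡1765, 1008^4≡14, 1008^8≡196; 11 = 8 + 2 + 1, so 1008^11 ≡ 196·1765·1008 ≡ 1800 (mod 1903)
  → matches h = 1800
Candidate 3: Squares mod 1903: 1009^1≡1009, 1009^2≡1879, 1009^4≡576, 1009^8≡654; 11 = 8 + 2 + 1, so 1009^11 ≡ 654·1879·1009 ≡ 1405 (mod 1903)

2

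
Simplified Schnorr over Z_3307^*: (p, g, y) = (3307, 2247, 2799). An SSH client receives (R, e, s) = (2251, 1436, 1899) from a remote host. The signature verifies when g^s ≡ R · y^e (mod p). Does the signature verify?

verifies

g^s mod p:
2247^2 = 5049009 ≡ 2527
2247^4 ≡ 2527^2 = 6385729 ≡ 3219
2247^8 ≡ 3219^2 = 10361961 ≡ 1130
2247^16 ≡ 1130^2 = 1276900 ≡ 398
2247^32 ≡ 398^2 = 158404 ≡ 2975
2247^64 ≡ 2975^2 = 8850625 ≡ 1093
2247^128 ≡ 1093^2 = 1194649 ≡ 822
2247^256 ≡ 822^2 = 675684 ≡ 1056
2247^512 ≡ 1056^2 = 1115136 ≡ 677
2247^1024 ≡ 677^2 = 458329 ≡ 1963
1899 = 1024 + 512 + 256 + 64 + 32 + 8 + 2 + 1, so 2247^1899 ≡ 1963·677·1056·1093·2975·1130·2527·2247 ≡ 2889 (mod 3307)
R · y^e mod p:
2799^2 = 7834401 ≡ 118
2799^4 ≡ 118^2 = 13924 ≡ 696
2799^8 ≡ 696^2 = 484416 ≡ 1594
2799^16 ≡ 1594^2 = 2540836 ≡ 1060
2799^32 ≡ 1060^2 = 1123600 ≡ 2527
2799^64 ≡ 2527^2 = 6385729 ≡ 3219
2799^128 ≡ 3219^2 = 10361961 ≡ 1130
2799^256 ≡ 1130^2 = 1276900 ≡ 398
2799^512 ≡ 398^2 = 158404 ≡ 2975
2799^1024 ≡ 2975^2 = 8850625 ≡ 1093
1436 = 1024 + 256 + 128 + 16 + 8 + 4, so 2799^1436 ≡ 1093·398·1130·1060·1594·696 ≡ 1585 (mod 3307)
2251·1585 = 3567835 ≡ 2889 (mod 3307)
2889 ≡ 2889 (mod 3307); signature holds.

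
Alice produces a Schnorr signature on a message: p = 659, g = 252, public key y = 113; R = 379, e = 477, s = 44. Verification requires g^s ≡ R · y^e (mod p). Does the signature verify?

g^s mod p:
252^2 = 63504 ≡ 240
252^4 ≡ 240^2 = 57600 ≡ 267
252^8 ≡ 267^2 = 71289 ≡ 117
252^16 ≡ 117^2 = 13689 ≡ 509
252^32 ≡ 509^2 = 259081 ≡ 94
44 = 32 + 8 + 4, so 252^44 ≡ 94·117·267 ≡ 621 (mod 659)
R · y^e mod p:
113^2 = 12769 ≡ 248
113^4 ≡ 248^2 = 61504 ≡ 217
113^8 ≡ 217^2 = 47089 ≡ 300
113^16 ≡ 300^2 = 90000 ≡ 376
113^32 ≡ 376^2 = 141376 ≡ 350
113^64 ≡ 350^2 = 122500 ≡ 585
113^128 ≡ 585^2 = 342225 ≡ 204
113^256 ≡ 204^2 = 41616 ≡ 99
477 = 256 + 128 + 64 + 16 + 8 + 4 + 1, so 113^477 ≡ 99·204·585·376·300·217·113 ≡ 254 (mod 659)
379·254 = 96266 ≡ 52 (mod 659)
621 ≠ 52; the check fails.

does not verify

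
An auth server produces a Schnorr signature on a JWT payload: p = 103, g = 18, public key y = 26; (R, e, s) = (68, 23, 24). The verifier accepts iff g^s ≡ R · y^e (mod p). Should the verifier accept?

g^s mod p:
18^24 mod 103 = 13
R · y^e mod p:
26^23 mod 103 = 32
68·32 = 2176 ≡ 13 (mod 103)
13 ≡ 13 (mod 103); signature holds.

accept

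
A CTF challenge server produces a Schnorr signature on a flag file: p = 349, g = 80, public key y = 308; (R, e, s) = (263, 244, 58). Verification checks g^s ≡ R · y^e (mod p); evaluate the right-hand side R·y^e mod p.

Squares mod 349: 308^1≡308, 308^2≡285, 308^4≡257, 308^8≡88, 308^16≡66, 308^32≡168, 308^64≡304, 308^128≡280
244 = 128 + 64 + 32 + 16 + 4, so 308^244 ≡ 280·304·168·66·257 ≡ 280 (mod 349)
R · y^e ≡ 263·280 = 73640 ≡ 1 (mod 349)

1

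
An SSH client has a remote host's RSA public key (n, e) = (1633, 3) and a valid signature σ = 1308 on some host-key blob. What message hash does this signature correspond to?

σ^2 ≡ 1308^2 = 1710864 ≡ 1113
3 = 2 + 1, so σ^3 ≡ 1113·1308 ≡ 801 (mod 1633)

801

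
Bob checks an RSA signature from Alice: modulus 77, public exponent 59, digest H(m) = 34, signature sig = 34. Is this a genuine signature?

genuine

sig^2 ≡ 34^2 = 1156 ≡ 1
sig^4 ≡ 1^2 = 1
sig^8 ≡ 1^2 = 1
sig^16 ≡ 1^2 = 1
sig^32 ≡ 1^2 = 1
59 = 32 + 16 + 8 + 2 + 1, so sig^59 ≡ 1·1·1·1·34 ≡ 34 (mod 77)
34 = H(m), so the signature checks out.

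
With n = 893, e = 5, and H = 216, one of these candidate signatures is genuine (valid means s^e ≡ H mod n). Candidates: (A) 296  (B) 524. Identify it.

B

Candidate A: 296^2 = 87616 ≡ 102; 296^4 ≡ 102^2 = 10404 ≡ 581; 5 = 4 + 1, so 296^5 ≡ 581·296 ≡ 520 (mod 893)
Candidate B: 524^2 = 274576 ≡ 425; 524^4 ≡ 425^2 = 180625 ≡ 239; 5 = 4 + 1, so 524^5 ≡ 239·524 ≡ 216 (mod 893)
  → matches H = 216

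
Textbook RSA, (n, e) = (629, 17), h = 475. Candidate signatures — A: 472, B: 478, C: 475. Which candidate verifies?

C

Candidate A: Squares mod 629: 472^1≡472, 472^2≡118, 472^4≡86, 472^8≡477, 472^16≡460; 17 = 16 + 1, so 472^17 ≡ 460·472 ≡ 115 (mod 629)
Candidate B: Squares mod 629: 478^1≡478, 478^2≡157, 478^4≡118, 478^8≡86, 478^16≡477; 17 = 16 + 1, so 478^17 ≡ 477·478 ≡ 308 (mod 629)
Candidate C: Squares mod 629: 475^1≡475, 475^2≡443, 475^4≡1, 475^8≡1, 475^16≡1; 17 = 16 + 1, so 475^17 ≡ 1·475 ≡ 475 (mod 629)
  → matches h = 475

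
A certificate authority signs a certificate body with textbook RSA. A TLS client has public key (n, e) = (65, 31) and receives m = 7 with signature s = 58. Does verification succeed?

passes

s^31 mod 65 = 7
7 = m, so the signature checks out.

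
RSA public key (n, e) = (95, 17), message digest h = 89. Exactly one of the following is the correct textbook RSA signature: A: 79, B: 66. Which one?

Candidate A: 79^2 = 6241 ≡ 66; 79^4 ≡ 66^2 = 4356 ≡ 81; 79^8 ≡ 81^2 = 6561 ≡ 6; 79^16 ≡ 6^2 = 36; 17 = 16 + 1, so 79^17 ≡ 36·79 ≡ 89 (mod 95)
  → matches h = 89
Candidate B: 66^2 = 4356 ≡ 81; 66^4 ≡ 81^2 = 6561 ≡ 6; 66^8 ≡ 6^2 = 36; 66^16 ≡ 36^2 = 1296 ≡ 61; 17 = 16 + 1, so 66^17 ≡ 61·66 ≡ 36 (mod 95)

A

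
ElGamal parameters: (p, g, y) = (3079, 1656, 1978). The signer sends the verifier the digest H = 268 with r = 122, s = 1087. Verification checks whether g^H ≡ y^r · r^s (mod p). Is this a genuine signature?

forged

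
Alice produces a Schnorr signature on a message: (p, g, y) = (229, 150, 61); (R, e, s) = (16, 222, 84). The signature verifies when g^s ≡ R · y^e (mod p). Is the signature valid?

g^s mod p:
Squares mod 229: 150^1≡150, 150^2≡58, 150^4≡158, 150^8≡3, 150^16≡9, 150^32≡81, 150^64≡149
84 = 64 + 16 + 4, so 150^84 ≡ 149·9·158 ≡ 53 (mod 229)
R · y^e mod p:
Squares mod 229: 61^1≡61, 61^2≡57, 61^4≡43, 61^8≡17, 61^16≡60, 61^32≡165, 61^64≡203, 61^128≡218
222 = 128 + 64 + 16 + 8 + 4 + 2, so 61^222 ≡ 218·203·60·17·43·57 ≡ 165 (mod 229)
16·165 = 2640 ≡ 121 (mod 229)
53 ≠ 121; the check fails.

invalid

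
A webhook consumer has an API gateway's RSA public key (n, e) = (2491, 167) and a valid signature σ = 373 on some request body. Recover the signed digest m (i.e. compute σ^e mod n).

σ^2 ≡ 373^2 = 139129 ≡ 2124
σ^4 ≡ 2124^2 = 4511376 ≡ 175
σ^8 ≡ 175^2 = 30625 ≡ 733
σ^16 ≡ 733^2 = 537289 ≡ 1724
σ^32 ≡ 1724^2 = 2972176 ≡ 413
σ^64 ≡ 413^2 = 170569 ≡ 1181
σ^128 ≡ 1181^2 = 1394761 ≡ 2292
167 = 128 + 32 + 4 + 2 + 1, so σ^167 ≡ 2292·413·175·2124·373 ≡ 352 (mod 2491)

352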